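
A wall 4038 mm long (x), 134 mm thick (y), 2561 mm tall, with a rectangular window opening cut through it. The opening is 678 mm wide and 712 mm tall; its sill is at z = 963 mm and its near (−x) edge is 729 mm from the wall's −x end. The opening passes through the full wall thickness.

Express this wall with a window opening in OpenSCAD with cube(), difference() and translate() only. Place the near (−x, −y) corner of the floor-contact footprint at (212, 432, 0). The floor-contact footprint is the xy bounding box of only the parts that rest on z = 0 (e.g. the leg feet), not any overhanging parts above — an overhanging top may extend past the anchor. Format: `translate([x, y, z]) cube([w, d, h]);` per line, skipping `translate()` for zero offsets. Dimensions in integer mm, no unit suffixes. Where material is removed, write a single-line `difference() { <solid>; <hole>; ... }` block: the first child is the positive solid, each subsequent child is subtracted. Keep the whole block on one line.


difference() { translate([212, 432, 0]) cube([4038, 134, 2561]); translate([941, 432, 963]) cube([678, 134, 712]); }


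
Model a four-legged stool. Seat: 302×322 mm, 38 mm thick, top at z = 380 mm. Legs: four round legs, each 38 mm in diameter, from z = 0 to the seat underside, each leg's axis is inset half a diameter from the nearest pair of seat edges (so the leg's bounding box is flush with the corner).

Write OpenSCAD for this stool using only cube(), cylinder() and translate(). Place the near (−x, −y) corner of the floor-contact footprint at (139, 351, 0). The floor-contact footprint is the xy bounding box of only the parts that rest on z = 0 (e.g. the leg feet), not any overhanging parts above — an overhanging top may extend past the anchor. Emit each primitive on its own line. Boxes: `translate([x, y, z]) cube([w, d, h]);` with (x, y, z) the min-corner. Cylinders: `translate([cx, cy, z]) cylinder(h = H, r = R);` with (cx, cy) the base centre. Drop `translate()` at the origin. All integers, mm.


translate([139, 351, 342]) cube([302, 322, 38]);
translate([158, 370, 0]) cylinder(h = 342, r = 19);
translate([422, 370, 0]) cylinder(h = 342, r = 19);
translate([158, 654, 0]) cylinder(h = 342, r = 19);
translate([422, 654, 0]) cylinder(h = 342, r = 19);


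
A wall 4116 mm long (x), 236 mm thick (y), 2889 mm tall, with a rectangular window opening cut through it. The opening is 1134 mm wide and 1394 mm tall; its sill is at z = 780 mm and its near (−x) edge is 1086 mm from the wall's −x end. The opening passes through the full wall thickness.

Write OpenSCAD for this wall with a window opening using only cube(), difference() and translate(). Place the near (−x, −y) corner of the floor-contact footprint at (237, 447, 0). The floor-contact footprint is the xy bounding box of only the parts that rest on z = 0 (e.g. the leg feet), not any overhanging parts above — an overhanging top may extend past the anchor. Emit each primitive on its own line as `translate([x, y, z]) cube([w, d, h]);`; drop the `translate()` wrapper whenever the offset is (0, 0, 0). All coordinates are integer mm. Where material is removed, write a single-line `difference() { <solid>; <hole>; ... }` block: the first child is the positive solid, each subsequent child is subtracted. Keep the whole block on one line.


difference() { translate([237, 447, 0]) cube([4116, 236, 2889]); translate([1323, 447, 780]) cube([1134, 236, 1394]); }


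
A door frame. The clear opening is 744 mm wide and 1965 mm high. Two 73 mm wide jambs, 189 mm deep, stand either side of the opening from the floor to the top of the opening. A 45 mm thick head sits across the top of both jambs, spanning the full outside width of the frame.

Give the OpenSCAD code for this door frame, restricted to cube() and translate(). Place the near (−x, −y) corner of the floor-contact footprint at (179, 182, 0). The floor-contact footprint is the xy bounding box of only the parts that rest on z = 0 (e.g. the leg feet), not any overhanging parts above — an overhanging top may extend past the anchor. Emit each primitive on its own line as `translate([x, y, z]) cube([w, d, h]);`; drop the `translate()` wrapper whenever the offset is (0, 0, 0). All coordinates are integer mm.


translate([179, 182, 0]) cube([73, 189, 1965]);
translate([996, 182, 0]) cube([73, 189, 1965]);
translate([179, 182, 1965]) cube([890, 189, 45]);


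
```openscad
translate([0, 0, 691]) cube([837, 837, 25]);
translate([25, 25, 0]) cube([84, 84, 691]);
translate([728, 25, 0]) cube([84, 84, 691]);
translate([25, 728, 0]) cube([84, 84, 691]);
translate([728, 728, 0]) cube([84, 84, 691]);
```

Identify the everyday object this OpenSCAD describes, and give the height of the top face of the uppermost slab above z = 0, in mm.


A table. The table height is 716 mm.

A 837×837×25 slab sits at z = 691 on four 84 mm square posts — a table. The top surface is at 691 + 25 = 716 mm.


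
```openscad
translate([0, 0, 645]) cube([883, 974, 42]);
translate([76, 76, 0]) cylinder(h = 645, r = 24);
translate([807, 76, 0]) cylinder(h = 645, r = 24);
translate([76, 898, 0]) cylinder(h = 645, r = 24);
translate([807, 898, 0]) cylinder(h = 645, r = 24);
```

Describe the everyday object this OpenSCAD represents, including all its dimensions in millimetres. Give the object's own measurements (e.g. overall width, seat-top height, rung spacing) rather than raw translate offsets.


A rectangular dining table. The top is 883×974×42 mm with its upper surface at z = 687 mm. It stands on four round legs of 48 mm diameter, each leg's bounding box inset 52 mm from the nearest pair of top edges, running from the floor to the underside of the top.


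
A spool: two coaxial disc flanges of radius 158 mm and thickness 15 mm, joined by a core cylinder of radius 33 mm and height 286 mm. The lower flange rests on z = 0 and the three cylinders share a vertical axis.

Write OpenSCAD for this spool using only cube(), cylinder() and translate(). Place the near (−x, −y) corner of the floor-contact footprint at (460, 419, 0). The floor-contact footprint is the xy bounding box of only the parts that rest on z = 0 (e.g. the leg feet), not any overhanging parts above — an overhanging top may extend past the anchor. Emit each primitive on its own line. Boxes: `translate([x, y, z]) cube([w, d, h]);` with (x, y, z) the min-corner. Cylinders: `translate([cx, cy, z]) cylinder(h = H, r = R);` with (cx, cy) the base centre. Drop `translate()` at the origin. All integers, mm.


translate([618, 577, 0]) cylinder(h = 15, r = 158);
translate([618, 577, 15]) cylinder(h = 286, r = 33);
translate([618, 577, 301]) cylinder(h = 15, r = 158);


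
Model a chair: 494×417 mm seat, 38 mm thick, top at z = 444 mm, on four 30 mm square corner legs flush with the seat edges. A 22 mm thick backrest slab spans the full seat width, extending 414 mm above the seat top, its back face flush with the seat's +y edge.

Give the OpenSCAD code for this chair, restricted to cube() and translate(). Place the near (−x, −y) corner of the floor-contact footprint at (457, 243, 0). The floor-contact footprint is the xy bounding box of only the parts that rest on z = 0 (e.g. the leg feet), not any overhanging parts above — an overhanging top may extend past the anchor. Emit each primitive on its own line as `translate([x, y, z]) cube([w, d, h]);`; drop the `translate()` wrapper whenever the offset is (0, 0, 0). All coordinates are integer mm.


translate([457, 243, 406]) cube([494, 417, 38]);
translate([457, 243, 0]) cube([30, 30, 406]);
translate([921, 243, 0]) cube([30, 30, 406]);
translate([457, 630, 0]) cube([30, 30, 406]);
translate([921, 630, 0]) cube([30, 30, 406]);
translate([457, 638, 444]) cube([494, 22, 414]);


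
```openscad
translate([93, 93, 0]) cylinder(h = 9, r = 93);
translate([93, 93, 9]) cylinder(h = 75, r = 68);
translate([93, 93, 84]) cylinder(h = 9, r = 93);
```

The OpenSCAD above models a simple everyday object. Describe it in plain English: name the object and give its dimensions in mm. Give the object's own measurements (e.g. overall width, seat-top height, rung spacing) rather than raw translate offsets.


A spool: two coaxial disc flanges of radius 93 mm and thickness 9 mm, joined by a core cylinder of radius 68 mm and height 75 mm. The lower flange rests on z = 0 and the three cylinders share a vertical axis.


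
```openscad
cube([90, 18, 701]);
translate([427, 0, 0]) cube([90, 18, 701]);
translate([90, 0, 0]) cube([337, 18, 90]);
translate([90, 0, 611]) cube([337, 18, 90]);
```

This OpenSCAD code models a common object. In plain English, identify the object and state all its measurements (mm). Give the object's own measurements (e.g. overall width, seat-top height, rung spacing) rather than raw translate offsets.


A rectangular picture frame lying in the x–z plane (depth along y). The opening is 337 mm wide (x) by 521 mm tall (z), surrounded by a border 90 mm wide on all four sides. The frame is 18 mm deep and is made of two full-height vertical stiles with two horizontal rails fitted between them.


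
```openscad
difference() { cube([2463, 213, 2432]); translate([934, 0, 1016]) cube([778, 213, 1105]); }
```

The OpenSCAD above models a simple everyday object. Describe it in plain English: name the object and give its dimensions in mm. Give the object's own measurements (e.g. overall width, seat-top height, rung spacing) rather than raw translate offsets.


A wall 2463 mm long (x), 213 mm thick (y), 2432 mm tall, with a rectangular window opening cut through it. The opening is 778 mm wide and 1105 mm tall; its sill is at z = 1016 mm and its near (−x) edge is 934 mm from the wall's −x end. The opening passes through the full wall thickness.


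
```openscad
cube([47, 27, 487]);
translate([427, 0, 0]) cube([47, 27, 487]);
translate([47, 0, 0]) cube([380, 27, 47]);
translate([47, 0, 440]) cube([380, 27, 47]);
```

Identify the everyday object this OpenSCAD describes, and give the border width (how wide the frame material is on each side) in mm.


A picture frame. The border width is 47 mm.

Four thin pieces enclosing a rectangular opening — a picture frame. The two full-height stiles are 487 mm tall; the top rail sits at z = 440 and is 47 mm tall, so the border above the opening is 487 − 440 = 47 mm, matching the stile x-width.


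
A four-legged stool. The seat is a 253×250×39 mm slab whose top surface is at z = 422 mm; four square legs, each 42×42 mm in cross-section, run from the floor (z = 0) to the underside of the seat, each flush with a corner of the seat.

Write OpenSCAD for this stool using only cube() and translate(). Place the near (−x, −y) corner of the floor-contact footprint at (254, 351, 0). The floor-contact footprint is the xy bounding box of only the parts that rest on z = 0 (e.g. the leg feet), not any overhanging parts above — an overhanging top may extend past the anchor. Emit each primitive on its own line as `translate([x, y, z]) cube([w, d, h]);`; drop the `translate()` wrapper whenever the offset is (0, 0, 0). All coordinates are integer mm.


// leg_h = 422 - 39 = 383
translate([254, 351, 383]) cube([253, 250, 39]);
translate([254, 351, 0]) cube([42, 42, 383]);
translate([465, 351, 0]) cube([42, 42, 383]);
translate([254, 559, 0]) cube([42, 42, 383]);
translate([465, 559, 0]) cube([42, 42, 383]);


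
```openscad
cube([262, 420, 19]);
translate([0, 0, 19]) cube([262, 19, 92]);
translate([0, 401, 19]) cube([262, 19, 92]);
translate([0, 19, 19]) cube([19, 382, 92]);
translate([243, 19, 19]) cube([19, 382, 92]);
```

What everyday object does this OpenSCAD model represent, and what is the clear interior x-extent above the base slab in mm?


An open box. The internal width is 224 mm.

A 262×420 base slab with four walls standing on it — an open box. The base is 262 mm wide and the walls are 19 mm thick, so the internal width is 262 − 2 × 19 = 224 mm.


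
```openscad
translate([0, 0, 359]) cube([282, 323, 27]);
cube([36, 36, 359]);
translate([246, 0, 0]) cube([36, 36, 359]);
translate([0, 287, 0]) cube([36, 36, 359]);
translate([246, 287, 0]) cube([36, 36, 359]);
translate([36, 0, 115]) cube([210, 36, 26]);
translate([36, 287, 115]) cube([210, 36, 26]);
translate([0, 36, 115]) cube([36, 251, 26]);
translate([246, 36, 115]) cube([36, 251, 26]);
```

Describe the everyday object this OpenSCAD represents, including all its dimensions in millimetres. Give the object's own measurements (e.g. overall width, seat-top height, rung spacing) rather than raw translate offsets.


A simple wooden stool: a rectangular seat 282 mm (x) by 323 mm (y), 27 mm thick, top face at z = 386 mm, on four square legs, each 36×36 mm in cross-section. The legs rest on z = 0, each flush with a corner of the seat. Four stretchers, 36 mm wide and 26 mm tall, connect adjacent legs with their undersides at z = 115 mm, each running between the inner faces of the legs it joins and aligned with the legs' outer faces on the other axis.


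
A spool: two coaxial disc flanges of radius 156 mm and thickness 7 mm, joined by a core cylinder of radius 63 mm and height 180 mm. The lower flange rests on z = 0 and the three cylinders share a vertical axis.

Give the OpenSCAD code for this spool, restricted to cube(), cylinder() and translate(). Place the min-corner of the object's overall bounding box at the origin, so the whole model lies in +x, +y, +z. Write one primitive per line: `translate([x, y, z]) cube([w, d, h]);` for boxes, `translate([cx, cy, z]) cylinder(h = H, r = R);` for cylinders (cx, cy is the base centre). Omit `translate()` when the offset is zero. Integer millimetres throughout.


translate([156, 156, 0]) cylinder(h = 7, r = 156);
translate([156, 156, 7]) cylinder(h = 180, r = 63);
translate([156, 156, 187]) cylinder(h = 7, r = 156);


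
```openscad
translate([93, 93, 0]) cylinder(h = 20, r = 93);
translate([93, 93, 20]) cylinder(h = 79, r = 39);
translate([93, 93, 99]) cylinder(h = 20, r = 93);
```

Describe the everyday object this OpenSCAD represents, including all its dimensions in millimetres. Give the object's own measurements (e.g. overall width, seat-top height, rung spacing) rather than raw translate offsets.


A spool: two coaxial disc flanges of radius 93 mm and thickness 20 mm, joined by a core cylinder of radius 39 mm and height 79 mm. The lower flange rests on z = 0 and the three cylinders share a vertical axis.


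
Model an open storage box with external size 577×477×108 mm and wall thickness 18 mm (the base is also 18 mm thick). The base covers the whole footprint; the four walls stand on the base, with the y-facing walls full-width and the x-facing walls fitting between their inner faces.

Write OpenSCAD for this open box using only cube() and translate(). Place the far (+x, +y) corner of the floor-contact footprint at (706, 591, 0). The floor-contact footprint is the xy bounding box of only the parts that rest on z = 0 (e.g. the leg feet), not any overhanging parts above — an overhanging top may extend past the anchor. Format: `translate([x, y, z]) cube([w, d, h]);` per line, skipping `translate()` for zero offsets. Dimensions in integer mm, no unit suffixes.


translate([129, 114, 0]) cube([577, 477, 18]);
translate([129, 114, 18]) cube([577, 18, 90]);
translate([129, 573, 18]) cube([577, 18, 90]);
translate([129, 132, 18]) cube([18, 441, 90]);
translate([688, 132, 18]) cube([18, 441, 90]);


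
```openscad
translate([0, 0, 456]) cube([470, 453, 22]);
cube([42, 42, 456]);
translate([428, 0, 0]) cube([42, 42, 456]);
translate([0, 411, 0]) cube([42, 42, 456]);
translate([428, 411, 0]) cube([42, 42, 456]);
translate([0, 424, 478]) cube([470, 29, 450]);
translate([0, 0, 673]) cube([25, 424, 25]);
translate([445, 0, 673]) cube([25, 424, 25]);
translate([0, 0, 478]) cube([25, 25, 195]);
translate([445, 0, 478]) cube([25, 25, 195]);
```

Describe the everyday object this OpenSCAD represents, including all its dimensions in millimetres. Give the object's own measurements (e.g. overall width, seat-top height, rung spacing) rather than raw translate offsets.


A chair. The seat is a 470×453×22 mm slab with its top at z = 478 mm, on four 42×42 mm corner legs (flush with the seat edges, standing on z = 0). A flat backrest 29 mm thick, 450 mm tall, spans the full seat width and rises from the seat top along its +y edge, rear face flush with the rear of the seat. Two armrests of 25×25 mm section run along each side from the seat's front edge to the front of the backrest, top faces 220 mm above the seat top and outer faces flush with the seat's x-edges; a 25×25 mm post under the front of each armrest stands on the seat at the front corner.


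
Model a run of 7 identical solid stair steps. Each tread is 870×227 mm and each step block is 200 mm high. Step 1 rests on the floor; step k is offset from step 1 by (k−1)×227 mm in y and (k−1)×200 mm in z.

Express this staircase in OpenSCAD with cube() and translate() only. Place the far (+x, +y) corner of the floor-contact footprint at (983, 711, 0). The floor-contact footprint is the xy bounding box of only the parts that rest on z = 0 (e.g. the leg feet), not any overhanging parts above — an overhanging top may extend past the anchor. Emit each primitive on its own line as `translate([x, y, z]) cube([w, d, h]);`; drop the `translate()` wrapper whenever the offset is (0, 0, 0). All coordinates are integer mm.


translate([113, 484, 0]) cube([870, 227, 200]);
translate([113, 711, 200]) cube([870, 227, 200]);
translate([113, 938, 400]) cube([870, 227, 200]);
translate([113, 1165, 600]) cube([870, 227, 200]);
translate([113, 1392, 800]) cube([870, 227, 200]);
translate([113, 1619, 1000]) cube([870, 227, 200]);
translate([113, 1846, 1200]) cube([870, 227, 200]);


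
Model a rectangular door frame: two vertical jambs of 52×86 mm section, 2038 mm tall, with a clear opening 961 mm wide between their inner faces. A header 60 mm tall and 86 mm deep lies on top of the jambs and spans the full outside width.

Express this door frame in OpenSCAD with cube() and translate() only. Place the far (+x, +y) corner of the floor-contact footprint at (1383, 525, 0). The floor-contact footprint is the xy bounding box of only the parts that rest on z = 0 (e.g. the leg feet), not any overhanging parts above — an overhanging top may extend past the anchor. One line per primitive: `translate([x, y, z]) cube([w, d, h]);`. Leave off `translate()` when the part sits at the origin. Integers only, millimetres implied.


translate([318, 439, 0]) cube([52, 86, 2038]);
translate([1331, 439, 0]) cube([52, 86, 2038]);
translate([318, 439, 2038]) cube([1065, 86, 60]);


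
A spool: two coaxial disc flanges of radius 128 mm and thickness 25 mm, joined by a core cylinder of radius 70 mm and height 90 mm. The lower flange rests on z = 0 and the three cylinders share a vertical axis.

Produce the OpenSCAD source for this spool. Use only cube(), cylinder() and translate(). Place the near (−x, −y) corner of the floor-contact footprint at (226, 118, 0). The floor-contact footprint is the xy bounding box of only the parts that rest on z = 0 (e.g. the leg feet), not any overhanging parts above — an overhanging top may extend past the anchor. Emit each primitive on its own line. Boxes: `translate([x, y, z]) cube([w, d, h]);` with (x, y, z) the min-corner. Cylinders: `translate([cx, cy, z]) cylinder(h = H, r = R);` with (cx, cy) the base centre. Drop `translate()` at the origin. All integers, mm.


translate([354, 246, 0]) cylinder(h = 25, r = 128);
translate([354, 246, 25]) cylinder(h = 90, r = 70);
translate([354, 246, 115]) cylinder(h = 25, r = 128);


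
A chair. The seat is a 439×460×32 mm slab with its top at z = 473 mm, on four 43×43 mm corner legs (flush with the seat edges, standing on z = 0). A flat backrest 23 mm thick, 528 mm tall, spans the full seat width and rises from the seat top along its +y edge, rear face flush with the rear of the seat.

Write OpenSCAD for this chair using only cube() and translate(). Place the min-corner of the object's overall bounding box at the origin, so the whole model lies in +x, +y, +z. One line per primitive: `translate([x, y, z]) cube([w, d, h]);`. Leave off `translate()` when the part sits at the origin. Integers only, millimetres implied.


translate([0, 0, 441]) cube([439, 460, 32]);
cube([43, 43, 441]);
translate([396, 0, 0]) cube([43, 43, 441]);
translate([0, 417, 0]) cube([43, 43, 441]);
translate([396, 417, 0]) cube([43, 43, 441]);
translate([0, 437, 473]) cube([439, 23, 528]);


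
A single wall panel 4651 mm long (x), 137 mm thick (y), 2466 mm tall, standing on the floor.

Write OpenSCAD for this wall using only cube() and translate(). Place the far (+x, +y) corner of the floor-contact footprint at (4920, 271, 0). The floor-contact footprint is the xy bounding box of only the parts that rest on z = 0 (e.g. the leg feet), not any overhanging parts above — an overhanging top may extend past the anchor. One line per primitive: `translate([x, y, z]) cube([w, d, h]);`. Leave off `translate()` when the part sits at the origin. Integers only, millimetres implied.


translate([269, 134, 0]) cube([4651, 137, 2466]);


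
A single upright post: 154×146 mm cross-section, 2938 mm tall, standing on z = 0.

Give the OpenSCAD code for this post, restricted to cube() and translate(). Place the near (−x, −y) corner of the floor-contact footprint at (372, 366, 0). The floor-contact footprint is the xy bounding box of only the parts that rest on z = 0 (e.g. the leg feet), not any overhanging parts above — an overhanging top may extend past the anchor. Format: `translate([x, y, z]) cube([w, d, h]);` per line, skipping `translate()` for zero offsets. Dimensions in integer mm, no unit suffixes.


translate([372, 366, 0]) cube([154, 146, 2938]);


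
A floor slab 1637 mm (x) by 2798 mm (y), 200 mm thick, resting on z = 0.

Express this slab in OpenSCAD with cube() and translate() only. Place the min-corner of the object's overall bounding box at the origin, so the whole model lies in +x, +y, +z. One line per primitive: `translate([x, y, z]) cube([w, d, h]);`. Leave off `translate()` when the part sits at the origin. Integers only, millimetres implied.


cube([1637, 2798, 200]);


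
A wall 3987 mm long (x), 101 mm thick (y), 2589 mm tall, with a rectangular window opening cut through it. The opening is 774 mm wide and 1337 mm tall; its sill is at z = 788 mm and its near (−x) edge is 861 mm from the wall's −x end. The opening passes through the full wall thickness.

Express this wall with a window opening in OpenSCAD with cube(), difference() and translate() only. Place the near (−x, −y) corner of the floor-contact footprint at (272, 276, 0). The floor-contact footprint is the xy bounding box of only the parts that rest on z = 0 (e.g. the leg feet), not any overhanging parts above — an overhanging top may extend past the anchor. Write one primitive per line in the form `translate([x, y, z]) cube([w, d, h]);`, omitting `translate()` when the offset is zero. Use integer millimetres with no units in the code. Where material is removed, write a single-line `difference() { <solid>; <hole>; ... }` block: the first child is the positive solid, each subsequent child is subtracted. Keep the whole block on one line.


difference() { translate([272, 276, 0]) cube([3987, 101, 2589]); translate([1133, 276, 788]) cube([774, 101, 1337]); }


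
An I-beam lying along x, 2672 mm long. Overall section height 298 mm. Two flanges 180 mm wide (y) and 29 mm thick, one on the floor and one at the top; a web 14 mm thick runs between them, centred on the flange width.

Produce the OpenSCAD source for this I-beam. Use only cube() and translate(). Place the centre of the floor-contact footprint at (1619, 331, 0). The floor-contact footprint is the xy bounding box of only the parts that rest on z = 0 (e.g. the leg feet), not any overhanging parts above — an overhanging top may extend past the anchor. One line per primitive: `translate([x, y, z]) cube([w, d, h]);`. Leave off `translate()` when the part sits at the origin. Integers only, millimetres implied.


translate([283, 241, 0]) cube([2672, 180, 29]);
translate([283, 324, 29]) cube([2672, 14, 240]);
translate([283, 241, 269]) cube([2672, 180, 29]);


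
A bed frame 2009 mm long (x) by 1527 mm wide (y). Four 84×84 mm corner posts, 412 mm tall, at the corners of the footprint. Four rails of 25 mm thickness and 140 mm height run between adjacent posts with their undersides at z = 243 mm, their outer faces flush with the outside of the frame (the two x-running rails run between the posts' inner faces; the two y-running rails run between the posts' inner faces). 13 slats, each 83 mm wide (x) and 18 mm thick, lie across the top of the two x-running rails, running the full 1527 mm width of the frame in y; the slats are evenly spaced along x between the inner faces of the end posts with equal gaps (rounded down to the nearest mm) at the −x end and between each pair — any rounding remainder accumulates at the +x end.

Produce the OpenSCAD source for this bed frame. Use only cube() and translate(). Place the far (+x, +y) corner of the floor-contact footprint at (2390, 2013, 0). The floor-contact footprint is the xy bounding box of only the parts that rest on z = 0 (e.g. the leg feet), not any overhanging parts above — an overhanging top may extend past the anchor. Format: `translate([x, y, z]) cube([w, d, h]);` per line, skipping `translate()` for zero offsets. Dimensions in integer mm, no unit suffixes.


translate([381, 486, 0]) cube([84, 84, 412]);
translate([381, 1929, 0]) cube([84, 84, 412]);
translate([2306, 486, 0]) cube([84, 84, 412]);
translate([2306, 1929, 0]) cube([84, 84, 412]);
translate([465, 486, 243]) cube([1841, 25, 140]);
translate([465, 1988, 243]) cube([1841, 25, 140]);
translate([381, 570, 243]) cube([25, 1359, 140]);
translate([2365, 570, 243]) cube([25, 1359, 140]);
translate([519, 486, 383]) cube([83, 1527, 18]);
translate([656, 486, 383]) cube([83, 1527, 18]);
translate([793, 486, 383]) cube([83, 1527, 18]);
translate([930, 486, 383]) cube([83, 1527, 18]);
translate([1067, 486, 383]) cube([83, 1527, 18]);
translate([1204, 486, 383]) cube([83, 1527, 18]);
translate([1341, 486, 383]) cube([83, 1527, 18]);
translate([1478, 486, 383]) cube([83, 1527, 18]);
translate([1615, 486, 383]) cube([83, 1527, 18]);
translate([1752, 486, 383]) cube([83, 1527, 18]);
translate([1889, 486, 383]) cube([83, 1527, 18]);
translate([2026, 486, 383]) cube([83, 1527, 18]);
translate([2163, 486, 383]) cube([83, 1527, 18]);


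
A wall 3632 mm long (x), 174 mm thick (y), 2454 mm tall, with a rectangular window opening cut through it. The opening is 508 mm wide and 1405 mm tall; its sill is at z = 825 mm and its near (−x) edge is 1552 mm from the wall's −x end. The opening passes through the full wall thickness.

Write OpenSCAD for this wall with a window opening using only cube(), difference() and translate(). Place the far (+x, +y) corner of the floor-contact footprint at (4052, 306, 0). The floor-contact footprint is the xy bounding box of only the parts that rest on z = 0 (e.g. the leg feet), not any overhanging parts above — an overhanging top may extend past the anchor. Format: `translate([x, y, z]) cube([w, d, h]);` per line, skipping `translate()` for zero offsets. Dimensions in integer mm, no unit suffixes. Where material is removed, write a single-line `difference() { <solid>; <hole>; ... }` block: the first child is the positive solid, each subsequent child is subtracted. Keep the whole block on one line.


difference() { translate([420, 132, 0]) cube([3632, 174, 2454]); translate([1972, 132, 825]) cube([508, 174, 1405]); }


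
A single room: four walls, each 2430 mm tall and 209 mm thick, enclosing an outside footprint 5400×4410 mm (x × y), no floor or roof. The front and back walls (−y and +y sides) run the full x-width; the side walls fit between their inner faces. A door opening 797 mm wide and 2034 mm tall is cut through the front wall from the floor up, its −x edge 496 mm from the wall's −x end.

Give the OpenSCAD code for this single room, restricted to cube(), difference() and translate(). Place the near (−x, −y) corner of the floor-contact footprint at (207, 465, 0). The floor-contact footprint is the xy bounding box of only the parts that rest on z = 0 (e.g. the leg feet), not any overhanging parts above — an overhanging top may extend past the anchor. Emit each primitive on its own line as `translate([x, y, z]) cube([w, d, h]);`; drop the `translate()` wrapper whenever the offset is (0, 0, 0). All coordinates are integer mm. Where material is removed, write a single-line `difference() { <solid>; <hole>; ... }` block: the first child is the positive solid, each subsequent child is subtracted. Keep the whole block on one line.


difference() { translate([207, 465, 0]) cube([5400, 209, 2430]); translate([703, 465, 0]) cube([797, 209, 2034]); }
translate([207, 4666, 0]) cube([5400, 209, 2430]);
translate([207, 674, 0]) cube([209, 3992, 2430]);
translate([5398, 674, 0]) cube([209, 3992, 2430]);


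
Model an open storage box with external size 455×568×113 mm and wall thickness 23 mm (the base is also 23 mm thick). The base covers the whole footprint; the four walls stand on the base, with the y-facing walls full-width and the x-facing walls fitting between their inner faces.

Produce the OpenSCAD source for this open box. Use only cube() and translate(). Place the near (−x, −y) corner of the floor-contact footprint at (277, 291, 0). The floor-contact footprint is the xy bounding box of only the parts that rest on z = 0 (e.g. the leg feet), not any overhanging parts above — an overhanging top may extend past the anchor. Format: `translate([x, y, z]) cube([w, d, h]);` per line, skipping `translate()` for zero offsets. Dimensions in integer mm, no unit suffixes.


translate([277, 291, 0]) cube([455, 568, 23]);
translate([277, 291, 23]) cube([455, 23, 90]);
translate([277, 836, 23]) cube([455, 23, 90]);
translate([277, 314, 23]) cube([23, 522, 90]);
translate([709, 314, 23]) cube([23, 522, 90]);


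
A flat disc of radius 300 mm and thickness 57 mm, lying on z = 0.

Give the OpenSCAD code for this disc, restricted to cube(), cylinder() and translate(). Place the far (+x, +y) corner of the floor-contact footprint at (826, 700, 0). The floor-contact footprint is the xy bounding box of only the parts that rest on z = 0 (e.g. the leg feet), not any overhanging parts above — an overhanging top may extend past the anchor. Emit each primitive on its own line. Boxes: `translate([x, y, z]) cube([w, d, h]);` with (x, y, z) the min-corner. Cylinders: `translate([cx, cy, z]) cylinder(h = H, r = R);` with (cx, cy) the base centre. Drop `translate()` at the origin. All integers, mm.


translate([526, 400, 0]) cylinder(h = 57, r = 300);


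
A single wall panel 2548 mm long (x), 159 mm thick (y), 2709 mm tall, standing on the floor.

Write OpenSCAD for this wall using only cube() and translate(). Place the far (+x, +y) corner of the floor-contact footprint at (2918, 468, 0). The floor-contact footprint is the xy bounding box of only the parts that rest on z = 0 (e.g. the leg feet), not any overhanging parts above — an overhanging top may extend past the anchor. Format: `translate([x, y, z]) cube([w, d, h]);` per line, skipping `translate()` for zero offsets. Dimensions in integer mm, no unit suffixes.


translate([370, 309, 0]) cube([2548, 159, 2709]);


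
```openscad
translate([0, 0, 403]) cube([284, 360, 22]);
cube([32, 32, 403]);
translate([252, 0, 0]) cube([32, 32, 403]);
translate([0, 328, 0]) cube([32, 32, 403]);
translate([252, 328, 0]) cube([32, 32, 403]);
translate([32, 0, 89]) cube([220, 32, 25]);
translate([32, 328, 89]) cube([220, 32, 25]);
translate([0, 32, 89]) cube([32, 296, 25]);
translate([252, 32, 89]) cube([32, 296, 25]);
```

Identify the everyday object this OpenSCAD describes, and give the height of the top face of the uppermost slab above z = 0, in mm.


A stool. The seat height is 425 mm.

A 284×360×22 slab at z = 403 on four corner posts — a stool. The seat top is 403 + 22 = 425 mm.


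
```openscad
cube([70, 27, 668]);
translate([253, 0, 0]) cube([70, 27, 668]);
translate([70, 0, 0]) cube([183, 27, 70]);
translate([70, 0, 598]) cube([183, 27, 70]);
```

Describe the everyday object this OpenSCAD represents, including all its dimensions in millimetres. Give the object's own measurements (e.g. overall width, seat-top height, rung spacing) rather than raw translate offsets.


A rectangular picture frame lying in the x–z plane (depth along y). The opening is 183 mm wide (x) by 528 mm tall (z), surrounded by a border 70 mm wide on all four sides. The frame is 27 mm deep and is made of two full-height vertical stiles with two horizontal rails fitted between them.


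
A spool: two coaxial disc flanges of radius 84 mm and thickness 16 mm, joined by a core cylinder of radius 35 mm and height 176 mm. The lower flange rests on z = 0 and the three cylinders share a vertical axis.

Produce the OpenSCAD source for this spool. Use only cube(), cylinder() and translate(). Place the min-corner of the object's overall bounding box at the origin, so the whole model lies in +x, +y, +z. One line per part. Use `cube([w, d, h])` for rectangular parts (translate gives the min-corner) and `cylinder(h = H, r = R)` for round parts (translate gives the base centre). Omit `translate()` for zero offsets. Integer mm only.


translate([84, 84, 0]) cylinder(h = 16, r = 84);
translate([84, 84, 16]) cylinder(h = 176, r = 35);
translate([84, 84, 192]) cylinder(h = 16, r = 84);


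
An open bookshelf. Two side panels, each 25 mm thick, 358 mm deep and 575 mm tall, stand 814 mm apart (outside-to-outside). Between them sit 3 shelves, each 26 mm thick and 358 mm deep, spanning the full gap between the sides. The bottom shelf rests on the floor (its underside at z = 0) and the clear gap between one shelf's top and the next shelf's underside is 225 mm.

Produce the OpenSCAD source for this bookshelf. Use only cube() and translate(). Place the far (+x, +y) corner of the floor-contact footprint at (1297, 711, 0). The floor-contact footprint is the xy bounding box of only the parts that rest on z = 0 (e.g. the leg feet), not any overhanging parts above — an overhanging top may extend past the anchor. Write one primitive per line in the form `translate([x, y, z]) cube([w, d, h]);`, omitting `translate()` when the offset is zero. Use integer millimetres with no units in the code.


translate([483, 353, 0]) cube([25, 358, 575]);
translate([1272, 353, 0]) cube([25, 358, 575]);
translate([508, 353, 0]) cube([764, 358, 26]);
translate([508, 353, 251]) cube([764, 358, 26]);
translate([508, 353, 502]) cube([764, 358, 26]);


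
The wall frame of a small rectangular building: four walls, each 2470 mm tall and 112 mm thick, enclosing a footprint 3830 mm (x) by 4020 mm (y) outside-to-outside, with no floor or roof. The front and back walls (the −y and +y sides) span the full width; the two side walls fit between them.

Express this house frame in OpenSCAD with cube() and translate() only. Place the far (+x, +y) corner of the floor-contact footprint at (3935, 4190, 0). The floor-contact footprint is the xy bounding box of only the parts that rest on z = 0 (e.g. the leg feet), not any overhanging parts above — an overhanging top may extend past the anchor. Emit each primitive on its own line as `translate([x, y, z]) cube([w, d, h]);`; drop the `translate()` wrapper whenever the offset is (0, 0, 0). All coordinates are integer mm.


translate([105, 170, 0]) cube([3830, 112, 2470]);
translate([105, 4078, 0]) cube([3830, 112, 2470]);
translate([105, 282, 0]) cube([112, 3796, 2470]);
translate([3823, 282, 0]) cube([112, 3796, 2470]);


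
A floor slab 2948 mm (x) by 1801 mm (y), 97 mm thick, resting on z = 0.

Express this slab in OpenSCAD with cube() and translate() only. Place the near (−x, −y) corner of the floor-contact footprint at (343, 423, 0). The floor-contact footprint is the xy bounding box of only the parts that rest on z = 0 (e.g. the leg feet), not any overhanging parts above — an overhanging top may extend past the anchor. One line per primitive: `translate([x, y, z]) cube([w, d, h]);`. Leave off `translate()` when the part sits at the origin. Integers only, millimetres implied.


translate([343, 423, 0]) cube([2948, 1801, 97]);


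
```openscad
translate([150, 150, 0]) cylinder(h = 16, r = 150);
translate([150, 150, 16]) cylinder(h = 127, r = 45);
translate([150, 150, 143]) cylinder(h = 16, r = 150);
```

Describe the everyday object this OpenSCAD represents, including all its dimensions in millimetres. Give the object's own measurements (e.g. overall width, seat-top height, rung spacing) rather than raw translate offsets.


A spool: two coaxial disc flanges of radius 150 mm and thickness 16 mm, joined by a core cylinder of radius 45 mm and height 127 mm. The lower flange rests on z = 0 and the three cylinders share a vertical axis.


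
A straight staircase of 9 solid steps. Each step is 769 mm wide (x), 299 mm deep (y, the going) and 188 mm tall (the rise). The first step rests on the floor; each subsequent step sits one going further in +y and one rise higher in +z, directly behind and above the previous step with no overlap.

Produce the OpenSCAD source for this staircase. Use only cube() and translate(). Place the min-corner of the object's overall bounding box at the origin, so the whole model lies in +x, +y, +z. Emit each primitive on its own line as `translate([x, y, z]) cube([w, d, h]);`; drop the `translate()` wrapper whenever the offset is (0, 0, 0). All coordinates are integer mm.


cube([769, 299, 188]);
translate([0, 299, 188]) cube([769, 299, 188]);
translate([0, 598, 376]) cube([769, 299, 188]);
translate([0, 897, 564]) cube([769, 299, 188]);
translate([0, 1196, 752]) cube([769, 299, 188]);
translate([0, 1495, 940]) cube([769, 299, 188]);
translate([0, 1794, 1128]) cube([769, 299, 188]);
translate([0, 2093, 1316]) cube([769, 299, 188]);
translate([0, 2392, 1504]) cube([769, 299, 188]);


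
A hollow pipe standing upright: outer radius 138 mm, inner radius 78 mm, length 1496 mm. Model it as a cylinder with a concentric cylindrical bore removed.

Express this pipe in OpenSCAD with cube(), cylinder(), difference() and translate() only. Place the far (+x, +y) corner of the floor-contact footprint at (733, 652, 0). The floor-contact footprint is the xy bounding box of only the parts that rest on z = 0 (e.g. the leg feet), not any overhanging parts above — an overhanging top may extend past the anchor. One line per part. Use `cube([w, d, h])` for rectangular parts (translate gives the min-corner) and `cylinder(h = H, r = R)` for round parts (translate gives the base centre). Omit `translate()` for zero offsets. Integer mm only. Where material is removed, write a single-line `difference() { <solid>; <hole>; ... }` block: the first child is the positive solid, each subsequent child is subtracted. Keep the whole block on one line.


difference() { translate([595, 514, 0]) cylinder(h = 1496, r = 138); translate([595, 514, 0]) cylinder(h = 1496, r = 78); }


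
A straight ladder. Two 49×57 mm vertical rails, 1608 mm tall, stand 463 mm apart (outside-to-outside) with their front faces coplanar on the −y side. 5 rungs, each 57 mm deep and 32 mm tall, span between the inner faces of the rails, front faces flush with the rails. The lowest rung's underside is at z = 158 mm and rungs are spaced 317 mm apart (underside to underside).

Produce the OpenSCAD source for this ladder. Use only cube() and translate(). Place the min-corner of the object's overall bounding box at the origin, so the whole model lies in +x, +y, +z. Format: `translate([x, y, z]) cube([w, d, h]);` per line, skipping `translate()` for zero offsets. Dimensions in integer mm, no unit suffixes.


cube([49, 57, 1608]);
translate([414, 0, 0]) cube([49, 57, 1608]);
translate([49, 0, 158]) cube([365, 57, 32]);
translate([49, 0, 475]) cube([365, 57, 32]);
translate([49, 0, 792]) cube([365, 57, 32]);
translate([49, 0, 1109]) cube([365, 57, 32]);
translate([49, 0, 1426]) cube([365, 57, 32]);
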